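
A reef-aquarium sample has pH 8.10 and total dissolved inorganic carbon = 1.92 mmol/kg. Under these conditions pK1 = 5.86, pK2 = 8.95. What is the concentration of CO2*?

α₀ = 1 / (1 + K1/[H⁺] + K1K2/[H⁺]²) = 1 / (1 + 10^+2.24 + 10^+1.39)
   = 1 / (1 + 173.78 + 24.547) = 1/199.33 = 0.005017
[CO2*] = α₀ × DIC = 0.005017 × 1.92 = 0.00963 mmol/kg = 9.63 μmol/kg

[CO2*] = 9.63 μmol/kg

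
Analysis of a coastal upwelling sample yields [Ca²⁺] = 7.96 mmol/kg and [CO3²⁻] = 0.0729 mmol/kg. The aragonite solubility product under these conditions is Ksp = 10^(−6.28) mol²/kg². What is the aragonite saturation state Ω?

Ksp = 10^(−6.28) = 5.248×10^-7
Ω = [Ca²⁺][CO3²⁻]/Ksp = (7.96×10^-3)(0.0729×10^-3) / 5.248×10^-7 = 1.11

Ω = 1.11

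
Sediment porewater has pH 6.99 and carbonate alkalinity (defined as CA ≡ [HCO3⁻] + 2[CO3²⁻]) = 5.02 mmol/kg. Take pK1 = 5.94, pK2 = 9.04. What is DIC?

CA = [HCO3⁻] + 2[CO3²⁻] = (α₁ + 2α₂)·DIC
At pH 6.99: [H⁺]/K1 = 10^-1.05 = 0.089125, K2/[H⁺] = 10^-2.05 = 0.0089125
α₁ = 1/(1 + 0.089125 + 0.0089125) = 1/1.0980 = 0.9107; α₂ = α₁·K2/[H⁺] = 0.008117
α₁ + 2α₂ = 0.9269
DIC = CA / (α₁ + 2α₂) = 5.02 / 0.9269 = 5.42 mmol/kg

DIC = 5.42 mmol/kg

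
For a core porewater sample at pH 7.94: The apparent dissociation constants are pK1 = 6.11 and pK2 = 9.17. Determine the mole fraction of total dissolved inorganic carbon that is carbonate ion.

α₂ = 0.0548

α₂ = 1 / (1 + [H⁺]/K2 + [H⁺]²/(K1K2)) = 1 / (1 + 10^+1.23 + 10^-0.60)
   = 1 / (1 + 16.982 + 0.25119) = 1/18.234 = 0.05484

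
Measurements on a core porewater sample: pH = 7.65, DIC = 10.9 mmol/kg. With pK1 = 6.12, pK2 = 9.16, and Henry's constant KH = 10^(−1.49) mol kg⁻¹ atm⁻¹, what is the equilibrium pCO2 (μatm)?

pCO2 = 9370 μatm

α₀ = 1 / (1 + K1/[H⁺] + K1K2/[H⁺]²) = 1 / (1 + 10^+1.53 + 10^+0.02)
   = 1 / (1 + 33.884 + 1.0471) = 1/35.932 = 0.02783
[CO2*] = α₀ × DIC = 0.02783 × 10.9 = 0.3034 mmol/kg
pCO2 = [CO2*]/KH = 3.034×10^-4 / 3.236×10^-2 = 9370 μatm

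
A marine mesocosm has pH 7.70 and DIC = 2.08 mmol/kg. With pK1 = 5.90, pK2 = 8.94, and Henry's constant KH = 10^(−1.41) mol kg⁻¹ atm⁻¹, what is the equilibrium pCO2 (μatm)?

α₀ = 1 / (1 + K1/[H⁺] + K1K2/[H⁺]²) = 1 / (1 + 10^+1.80 + 10^+0.56)
   = 1 / (1 + 63.096 + 3.6308) = 1/67.727 = 0.01477
[CO2*] = α₀ × DIC = 0.01477 × 2.08 = 0.03071 mmol/kg
pCO2 = [CO2*]/KH = 3.071×10^-5 / 3.890×10^-2 = 789 μatm

pCO2 = 789 μatm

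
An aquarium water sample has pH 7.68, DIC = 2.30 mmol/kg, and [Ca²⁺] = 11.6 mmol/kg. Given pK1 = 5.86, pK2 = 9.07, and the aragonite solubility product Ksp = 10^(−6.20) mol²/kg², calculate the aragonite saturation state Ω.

Ω = 1.63

α₂ = 1 / (1 + [H⁺]/K2 + [H⁺]²/(K1K2)) = 1 / (1 + 10^+1.39 + 10^-0.43)
   = 1 / (1 + 24.547 + 0.37154) = 1/25.919 = 0.03858
[CO3²⁻] = α₂ × DIC = 0.03858 × 2.30 = 0.08874 mmol/kg
Ksp = 10^(−6.20) = 6.310×10^-7
Ω = [Ca²⁺][CO3²⁻]/Ksp = (11.6×10^-3)(8.874×10^-5) / 6.310×10^-7 = 1.63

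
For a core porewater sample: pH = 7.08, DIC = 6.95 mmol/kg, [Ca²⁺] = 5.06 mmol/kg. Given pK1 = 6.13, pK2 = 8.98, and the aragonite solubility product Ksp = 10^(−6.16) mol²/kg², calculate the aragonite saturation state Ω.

Ω = 0.569

α₂ = 1 / (1 + [H⁺]/K2 + [H⁺]²/(K1K2)) = 1 / (1 + 10^+1.90 + 10^+0.95)
   = 1 / (1 + 79.433 + 8.9125) = 1/89.345 = 0.01119
[CO3²⁻] = α₂ × DIC = 0.01119 × 6.95 = 0.07779 mmol/kg
Ksp = 10^(−6.16) = 6.918×10^-7
Ω = [Ca²⁺][CO3²⁻]/Ksp = (5.06×10^-3)(7.779×10^-5) / 6.918×10^-7 = 0.569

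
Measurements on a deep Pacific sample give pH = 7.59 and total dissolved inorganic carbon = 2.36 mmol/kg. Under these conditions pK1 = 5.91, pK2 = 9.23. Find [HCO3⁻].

[HCO3⁻] = 2.26 mmol/kg

α₁ = 1 / (1 + [H⁺]/K1 + K2/[H⁺]) = 1 / (1 + 10^-1.68 + 10^-1.64)
   = 1 / (1 + 0.020893 + 0.022909) = 1/1.0438 = 0.9580
[HCO3⁻] = α₁ × DIC = 0.9580 × 2.36 = 2.26 mmol/kg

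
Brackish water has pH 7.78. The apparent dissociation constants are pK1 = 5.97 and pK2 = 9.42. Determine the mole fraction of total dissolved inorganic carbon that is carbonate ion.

α₂ = 0.0221

α₂ = 1 / (1 + [H⁺]/K2 + [H⁺]²/(K1K2)) = 1 / (1 + 10^+1.64 + 10^-0.17)
   = 1 / (1 + 43.652 + 0.67608) = 1/45.328 = 0.02206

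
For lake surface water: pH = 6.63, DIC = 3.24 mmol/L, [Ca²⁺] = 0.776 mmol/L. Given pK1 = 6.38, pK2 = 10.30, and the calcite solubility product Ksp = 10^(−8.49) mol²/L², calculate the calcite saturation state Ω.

α₂ = 1 / (1 + [H⁺]/K2 + [H⁺]²/(K1K2)) = 1 / (1 + 10^+3.67 + 10^+3.42)
   = 1 / (1 + 4677.4 + 2630.3) = 1/7308.6 = 0.0001368
[CO3²⁻] = α₂ × DIC = 0.0001368 × 3.24 = 0.0004433 mmol/L = 0.4433 μmol/L
Ksp = 10^(−8.49) = 3.236×10^-9
Ω = [Ca²⁺][CO3²⁻]/Ksp = (0.776×10^-3)(4.433×10^-7) / 3.236×10^-9 = 0.106

Ω = 0.106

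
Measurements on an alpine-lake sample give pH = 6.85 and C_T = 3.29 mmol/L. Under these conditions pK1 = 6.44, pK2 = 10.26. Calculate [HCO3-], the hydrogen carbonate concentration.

[HCO3⁻] = 2.37 mmol/L

α₁ = 1 / (1 + [H⁺]/K1 + K2/[H⁺]) = 1 / (1 + 10^-0.41 + 10^-3.41)
   = 1 / (1 + 0.38905 + 0.00038905) = 1/1.3894 = 0.7197
[HCO3⁻] = α₁ × DIC = 0.7197 × 3.29 = 2.37 mmol/L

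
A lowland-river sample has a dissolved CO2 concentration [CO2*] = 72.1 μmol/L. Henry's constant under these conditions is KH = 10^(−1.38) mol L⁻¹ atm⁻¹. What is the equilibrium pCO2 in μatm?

pCO2 = 1730 μatm

KH = 10^(−1.38) = 4.169×10^-2 mol L⁻¹ atm⁻¹
pCO2 = [CO2*]/KH = 72.1×10^-6 / 4.169×10^-2 = 1.73×10^-3 atm = 1730 μatm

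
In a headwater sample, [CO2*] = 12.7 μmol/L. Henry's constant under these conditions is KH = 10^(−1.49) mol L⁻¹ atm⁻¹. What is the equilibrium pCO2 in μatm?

KH = 10^(−1.49) = 3.236×10^-2 mol L⁻¹ atm⁻¹
pCO2 = [CO2*]/KH = 12.7×10^-6 / 3.236×10^-2 = 3.92×10^-4 atm = 392 μatm

pCO2 = 392 μatm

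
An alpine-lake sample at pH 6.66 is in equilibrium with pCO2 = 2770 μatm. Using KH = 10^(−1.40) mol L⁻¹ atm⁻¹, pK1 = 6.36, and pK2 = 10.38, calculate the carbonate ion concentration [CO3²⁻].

[CO3²⁻] = 0.0419 μmol/L

[CO2*] = KH · pCO2 = 10^(−1.40) × 2770×10^-6 = 1.103×10^-4 mol/L
α₀ = 1/(1 + K1/[H⁺] + K1K2/[H⁺]²) = 1/(1 + 10^+0.30 + 10^-3.42) = 0.3338
DIC = [CO2*]/α₀ = 1.103×10^-4 / 0.3338 = 0.3303 mmol/L
[CO3²⁻] = α₂·DIC; α₂ = 0.0001269, so [CO3²⁻] = 0.0001269 × 0.3303 = 4.19×10^-5 mmol/L = 0.0419 μmol/L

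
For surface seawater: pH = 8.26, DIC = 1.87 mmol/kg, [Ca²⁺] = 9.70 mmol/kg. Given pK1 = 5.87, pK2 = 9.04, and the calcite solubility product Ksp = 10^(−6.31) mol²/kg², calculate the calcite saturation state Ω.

α₂ = 1 / (1 + [H⁺]/K2 + [H⁺]²/(K1K2)) = 1 / (1 + 10^+0.78 + 10^-1.61)
   = 1 / (1 + 6.0256 + 0.024547) = 1/7.0501 = 0.1418
[CO3²⁻] = α₂ × DIC = 0.1418 × 1.87 = 0.2652 mmol/kg
Ksp = 10^(−6.31) = 4.898×10^-7
Ω = [Ca²⁺][CO3²⁻]/Ksp = (9.70×10^-3)(2.652×10^-4) / 4.898×10^-7 = 5.25

Ω = 5.25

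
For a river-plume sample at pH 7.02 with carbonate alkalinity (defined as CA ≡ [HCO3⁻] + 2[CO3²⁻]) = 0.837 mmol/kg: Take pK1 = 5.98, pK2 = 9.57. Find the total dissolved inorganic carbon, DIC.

CA = [HCO3⁻] + 2[CO3²⁻] = (α₁ + 2α₂)·DIC
At pH 7.02: [H⁺]/K1 = 10^-1.04 = 0.091201, K2/[H⁺] = 10^-2.55 = 0.0028184
α₁ = 1/(1 + 0.091201 + 0.0028184) = 1/1.0940 = 0.9141; α₂ = α₁·K2/[H⁺] = 0.002576
α₁ + 2α₂ = 0.9192
DIC = CA / (α₁ + 2α₂) = 0.837 / 0.9192 = 0.911 mmol/kg

DIC = 0.911 mmol/kg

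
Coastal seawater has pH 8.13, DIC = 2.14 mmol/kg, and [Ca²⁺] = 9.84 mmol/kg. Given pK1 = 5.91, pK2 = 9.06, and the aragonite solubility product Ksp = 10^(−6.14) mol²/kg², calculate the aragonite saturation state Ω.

Ω = 3.04

α₂ = 1 / (1 + [H⁺]/K2 + [H⁺]²/(K1K2)) = 1 / (1 + 10^+0.93 + 10^-1.29)
   = 1 / (1 + 8.5114 + 0.051286) = 1/9.5627 = 0.1046
[CO3²⁻] = α₂ × DIC = 0.1046 × 2.14 = 0.2238 mmol/kg
Ksp = 10^(−6.14) = 7.244×10^-7
Ω = [Ca²⁺][CO3²⁻]/Ksp = (9.84×10^-3)(2.238×10^-4) / 7.244×10^-7 = 3.04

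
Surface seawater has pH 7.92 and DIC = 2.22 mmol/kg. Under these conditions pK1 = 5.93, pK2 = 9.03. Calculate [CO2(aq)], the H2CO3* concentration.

[CO2*] = 0.0209 mmol/kg

α₀ = 1 / (1 + K1/[H⁺] + K1K2/[H⁺]²) = 1 / (1 + 10^+1.99 + 10^+0.88)
   = 1 / (1 + 97.724 + 7.5858) = 1/106.31 = 0.009406
[CO2*] = α₀ × DIC = 0.009406 × 2.22 = 0.0209 mmol/kg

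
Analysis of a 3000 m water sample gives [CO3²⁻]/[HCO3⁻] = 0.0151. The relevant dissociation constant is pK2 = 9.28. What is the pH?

From K2 = [H⁺][CO3²⁻]/[HCO3⁻]:  pH = pK2 + log₁₀([CO3²⁻]/[HCO3⁻])
log₁₀(0.0151) = -1.821
pH = 9.28 + (-1.821) = 7.46

pH = 7.46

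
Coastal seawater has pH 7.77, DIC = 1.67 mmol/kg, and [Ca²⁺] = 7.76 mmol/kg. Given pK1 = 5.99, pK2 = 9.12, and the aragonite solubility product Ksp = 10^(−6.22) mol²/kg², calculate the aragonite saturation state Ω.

α₂ = 1 / (1 + [H⁺]/K2 + [H⁺]²/(K1K2)) = 1 / (1 + 10^+1.35 + 10^-0.43)
   = 1 / (1 + 22.387 + 0.37154) = 1/23.759 = 0.04209
[CO3²⁻] = α₂ × DIC = 0.04209 × 1.67 = 0.07029 mmol/kg
Ksp = 10^(−6.22) = 6.026×10^-7
Ω = [Ca²⁺][CO3²⁻]/Ksp = (7.76×10^-3)(7.029×10^-5) / 6.026×10^-7 = 0.905

Ω = 0.905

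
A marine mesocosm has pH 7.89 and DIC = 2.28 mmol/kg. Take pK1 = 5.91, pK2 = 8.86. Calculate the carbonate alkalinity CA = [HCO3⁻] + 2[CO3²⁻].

CA = 2.48 mmol/kg

CA = [HCO3⁻] + 2[CO3²⁻] = (α₁ + 2α₂)·DIC
At pH 7.89: [H⁺]/K1 = 10^-1.98 = 0.010471, K2/[H⁺] = 10^-0.97 = 0.10715
α₁ = 1/(1 + 0.010471 + 0.10715) = 1/1.1176 = 0.8948; α₂ = α₁·K2/[H⁺] = 0.09587
α₁ + 2α₂ = 1.0865
CA = 1.0865 × 2.28 = 2.48 mmol/kg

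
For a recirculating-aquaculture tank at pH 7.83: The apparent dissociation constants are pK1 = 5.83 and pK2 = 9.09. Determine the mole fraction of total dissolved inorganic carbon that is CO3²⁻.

α₂ = 1 / (1 + [H⁺]/K2 + [H⁺]²/(K1K2)) = 1 / (1 + 10^+1.26 + 10^-0.74)
   = 1 / (1 + 18.197 + 0.18197) = 1/19.379 = 0.05160

α₂ = 0.0516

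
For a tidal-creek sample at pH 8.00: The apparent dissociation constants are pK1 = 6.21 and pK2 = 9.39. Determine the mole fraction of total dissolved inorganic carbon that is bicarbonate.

α₁ = 1 / (1 + [H⁺]/K1 + K2/[H⁺]) = 1 / (1 + 10^-1.79 + 10^-1.39)
   = 1 / (1 + 0.016218 + 0.040738) = 1/1.0570 = 0.9461

α₁ = 0.946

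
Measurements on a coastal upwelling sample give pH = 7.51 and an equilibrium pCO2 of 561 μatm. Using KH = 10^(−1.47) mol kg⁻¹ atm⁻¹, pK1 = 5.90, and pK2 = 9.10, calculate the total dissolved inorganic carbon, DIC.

DIC = 0.813 mmol/kg

[CO2*] = KH · pCO2 = 10^(−1.47) × 561×10^-6 = 1.901×10^-5 mol/kg
α₀ = 1/(1 + K1/[H⁺] + K1K2/[H⁺]²) = 1/(1 + 10^+1.61 + 10^+0.02) = 0.02337
DIC = [CO2*]/α₀ = 1.901×10^-5 / 0.02337 = 0.813 mmol/kg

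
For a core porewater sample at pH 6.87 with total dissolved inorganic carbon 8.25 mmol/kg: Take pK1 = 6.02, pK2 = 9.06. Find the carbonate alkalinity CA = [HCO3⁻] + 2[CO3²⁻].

CA = [HCO3⁻] + 2[CO3²⁻] = (α₁ + 2α₂)·DIC
At pH 6.87: [H⁺]/K1 = 10^-0.85 = 0.14125, K2/[H⁺] = 10^-2.19 = 0.0064565
α₁ = 1/(1 + 0.14125 + 0.0064565) = 1/1.1477 = 0.8713; α₂ = α₁·K2/[H⁺] = 0.005626
α₁ + 2α₂ = 0.8826
CA = 0.8826 × 8.25 = 7.28 mmol/kg

CA = 7.28 mmol/kg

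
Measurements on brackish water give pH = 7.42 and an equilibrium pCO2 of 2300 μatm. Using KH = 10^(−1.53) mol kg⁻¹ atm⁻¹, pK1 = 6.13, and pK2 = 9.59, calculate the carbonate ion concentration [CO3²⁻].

[CO2*] = KH · pCO2 = 10^(−1.53) × 2300×10^-6 = 6.788×10^-5 mol/kg
α₀ = 1/(1 + K1/[H⁺] + K1K2/[H⁺]²) = 1/(1 + 10^+1.29 + 10^-0.88) = 0.04847
DIC = [CO2*]/α₀ = 6.788×10^-5 / 0.04847 = 1.400 mmol/kg
[CO3²⁻] = α₂·DIC; α₂ = 0.006390, so [CO3²⁻] = 0.006390 × 1.400 = 0.00895 mmol/kg = 8.95 μmol/kg

[CO3²⁻] = 8.95 μmol/kg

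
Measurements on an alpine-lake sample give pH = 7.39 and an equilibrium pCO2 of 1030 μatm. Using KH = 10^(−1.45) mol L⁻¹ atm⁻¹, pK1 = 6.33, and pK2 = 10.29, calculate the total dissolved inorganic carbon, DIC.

DIC = 0.457 mmol/L

[CO2*] = KH · pCO2 = 10^(−1.45) × 1030×10^-6 = 3.655×10^-5 mol/L
α₀ = 1/(1 + K1/[H⁺] + K1K2/[H⁺]²) = 1/(1 + 10^+1.06 + 10^-1.84) = 0.08003
DIC = [CO2*]/α₀ = 3.655×10^-5 / 0.08003 = 0.457 mmol/L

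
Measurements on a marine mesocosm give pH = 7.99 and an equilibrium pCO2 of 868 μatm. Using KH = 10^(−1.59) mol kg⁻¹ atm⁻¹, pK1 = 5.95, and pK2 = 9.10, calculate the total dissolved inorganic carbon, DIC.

DIC = 2.66 mmol/kg

[CO2*] = KH · pCO2 = 10^(−1.59) × 868×10^-6 = 2.231×10^-5 mol/kg
α₀ = 1/(1 + K1/[H⁺] + K1K2/[H⁺]²) = 1/(1 + 10^+2.04 + 10^+0.93) = 0.008392
DIC = [CO2*]/α₀ = 2.231×10^-5 / 0.008392 = 2.66 mmol/kg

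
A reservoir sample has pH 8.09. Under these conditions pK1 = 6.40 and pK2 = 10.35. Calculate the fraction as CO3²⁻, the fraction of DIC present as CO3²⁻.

α₂ = 1 / (1 + [H⁺]/K2 + [H⁺]²/(K1K2)) = 1 / (1 + 10^+2.26 + 10^+0.57)
   = 1 / (1 + 181.97 + 3.7154) = 1/186.69 = 0.005357

α₂ = 0.00536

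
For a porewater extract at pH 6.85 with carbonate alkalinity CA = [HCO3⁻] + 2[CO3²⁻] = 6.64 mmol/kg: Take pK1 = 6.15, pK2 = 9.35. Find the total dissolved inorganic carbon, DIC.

DIC = 7.94 mmol/kg

CA = [HCO3⁻] + 2[CO3²⁻] = (α₁ + 2α₂)·DIC
At pH 6.85: [H⁺]/K1 = 10^-0.70 = 0.19953, K2/[H⁺] = 10^-2.50 = 0.0031623
α₁ = 1/(1 + 0.19953 + 0.0031623) = 1/1.2027 = 0.8315; α₂ = α₁·K2/[H⁺] = 0.002629
α₁ + 2α₂ = 0.8367
DIC = CA / (α₁ + 2α₂) = 6.64 / 0.8367 = 7.94 mmol/kg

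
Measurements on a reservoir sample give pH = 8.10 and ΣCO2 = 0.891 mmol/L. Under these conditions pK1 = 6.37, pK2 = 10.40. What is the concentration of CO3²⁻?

α₂ = 1 / (1 + [H⁺]/K2 + [H⁺]²/(K1K2)) = 1 / (1 + 10^+2.30 + 10^+0.57)
   = 1 / (1 + 199.53 + 3.7154) = 1/204.24 = 0.004896
[CO3²⁻] = α₂ × DIC = 0.004896 × 0.891 = 0.00436 mmol/L = 4.36 μmol/L

[CO3²⁻] = 4.36 μmol/L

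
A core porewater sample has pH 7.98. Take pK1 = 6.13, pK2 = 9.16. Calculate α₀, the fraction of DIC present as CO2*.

α₀ = 1 / (1 + K1/[H⁺] + K1K2/[H⁺]²) = 1 / (1 + 10^+1.85 + 10^+0.67)
   = 1 / (1 + 70.795 + 4.6774) = 1/76.472 = 0.01308

α₀ = 0.0131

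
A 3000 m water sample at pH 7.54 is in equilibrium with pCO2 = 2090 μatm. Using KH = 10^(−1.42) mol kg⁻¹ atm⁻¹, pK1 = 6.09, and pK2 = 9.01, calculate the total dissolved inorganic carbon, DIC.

DIC = 2.39 mmol/kg

[CO2*] = KH · pCO2 = 10^(−1.42) × 2090×10^-6 = 7.946×10^-5 mol/kg
α₀ = 1/(1 + K1/[H⁺] + K1K2/[H⁺]²) = 1/(1 + 10^+1.45 + 10^-0.02) = 0.03318
DIC = [CO2*]/α₀ = 7.946×10^-5 / 0.03318 = 2.39 mmol/kg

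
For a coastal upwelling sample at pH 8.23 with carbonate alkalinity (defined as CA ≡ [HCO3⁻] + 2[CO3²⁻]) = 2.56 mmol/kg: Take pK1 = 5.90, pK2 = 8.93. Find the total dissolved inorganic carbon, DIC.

DIC = 2.20 mmol/kg

CA = [HCO3⁻] + 2[CO3²⁻] = (α₁ + 2α₂)·DIC
At pH 8.23: [H⁺]/K1 = 10^-2.33 = 0.0046774, K2/[H⁺] = 10^-0.70 = 0.19953
α₁ = 1/(1 + 0.0046774 + 0.19953) = 1/1.2042 = 0.8304; α₂ = α₁·K2/[H⁺] = 0.1657
α₁ + 2α₂ = 1.1618
DIC = CA / (α₁ + 2α₂) = 2.56 / 1.1618 = 2.20 mmol/kg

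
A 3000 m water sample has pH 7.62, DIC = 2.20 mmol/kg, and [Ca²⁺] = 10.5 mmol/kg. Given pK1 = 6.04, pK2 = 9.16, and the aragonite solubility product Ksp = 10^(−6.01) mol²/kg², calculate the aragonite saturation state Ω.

Ω = 0.646

α₂ = 1 / (1 + [H⁺]/K2 + [H⁺]²/(K1K2)) = 1 / (1 + 10^+1.54 + 10^-0.04)
   = 1 / (1 + 34.674 + 0.91201) = 1/36.586 = 0.02733
[CO3²⁻] = α₂ × DIC = 0.02733 × 2.20 = 0.06013 mmol/kg
Ksp = 10^(−6.01) = 9.772×10^-7
Ω = [Ca²⁺][CO3²⁻]/Ksp = (10.5×10^-3)(6.013×10^-5) / 9.772×10^-7 = 0.646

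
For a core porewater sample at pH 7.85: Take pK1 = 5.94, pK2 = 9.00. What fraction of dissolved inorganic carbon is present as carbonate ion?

α₂ = 1 / (1 + [H⁺]/K2 + [H⁺]²/(K1K2)) = 1 / (1 + 10^+1.15 + 10^-0.76)
   = 1 / (1 + 14.125 + 0.17378) = 1/15.299 = 0.06536

α₂ = 0.0654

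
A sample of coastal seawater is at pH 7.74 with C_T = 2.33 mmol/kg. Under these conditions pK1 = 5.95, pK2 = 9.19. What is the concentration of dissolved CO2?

α₀ = 1 / (1 + K1/[H⁺] + K1K2/[H⁺]²) = 1 / (1 + 10^+1.79 + 10^+0.34)
   = 1 / (1 + 61.660 + 2.1878) = 1/64.847 = 0.01542
[CO2*] = α₀ × DIC = 0.01542 × 2.33 = 0.0359 mmol/kg

[CO2*] = 0.0359 mmol/kg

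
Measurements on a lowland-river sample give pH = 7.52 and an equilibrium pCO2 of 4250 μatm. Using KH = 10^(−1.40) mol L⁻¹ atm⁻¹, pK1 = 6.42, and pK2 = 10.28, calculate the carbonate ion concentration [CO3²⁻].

[CO2*] = KH · pCO2 = 10^(−1.40) × 4250×10^-6 = 1.692×10^-4 mol/L
α₀ = 1/(1 + K1/[H⁺] + K1K2/[H⁺]²) = 1/(1 + 10^+1.10 + 10^-1.66) = 0.07347
DIC = [CO2*]/α₀ = 1.692×10^-4 / 0.07347 = 2.303 mmol/L
[CO3²⁻] = α₂·DIC; α₂ = 0.001607, so [CO3²⁻] = 0.001607 × 2.303 = 0.00370 mmol/L = 3.70 μmol/L

[CO3²⁻] = 3.70 μmol/L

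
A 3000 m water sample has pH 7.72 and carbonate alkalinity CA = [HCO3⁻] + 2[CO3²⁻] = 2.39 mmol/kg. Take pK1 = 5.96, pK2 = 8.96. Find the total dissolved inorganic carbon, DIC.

DIC = 2.30 mmol/kg

CA = [HCO3⁻] + 2[CO3²⁻] = (α₁ + 2α₂)·DIC
At pH 7.72: [H⁺]/K1 = 10^-1.76 = 0.017378, K2/[H⁺] = 10^-1.24 = 0.057544
α₁ = 1/(1 + 0.017378 + 0.057544) = 1/1.0749 = 0.9303; α₂ = α₁·K2/[H⁺] = 0.05353
α₁ + 2α₂ = 1.0374
DIC = CA / (α₁ + 2α₂) = 2.39 / 1.0374 = 2.30 mmol/kg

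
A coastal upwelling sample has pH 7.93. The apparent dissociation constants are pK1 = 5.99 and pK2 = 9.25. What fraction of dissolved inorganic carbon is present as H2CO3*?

α₀ = 0.0108

α₀ = 1 / (1 + K1/[H⁺] + K1K2/[H⁺]²) = 1 / (1 + 10^+1.94 + 10^+0.62)
   = 1 / (1 + 87.096 + 4.1687) = 1/92.265 = 0.01084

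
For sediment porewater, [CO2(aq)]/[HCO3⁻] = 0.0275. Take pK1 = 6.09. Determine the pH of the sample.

pH = 7.65

From K1 = [H⁺][HCO3⁻]/[CO2(aq)]:  pH = pK1 − log₁₀([CO2(aq)]/[HCO3⁻])
log₁₀(0.0275) = -1.561
pH = 6.09 − (-1.561) = 7.65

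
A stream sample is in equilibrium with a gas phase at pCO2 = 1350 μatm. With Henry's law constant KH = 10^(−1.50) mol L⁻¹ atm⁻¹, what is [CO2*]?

KH = 10^(−1.50) = 3.162×10^-2 mol L⁻¹ atm⁻¹
[CO2*] = KH · pCO2 = 3.162×10^-2 × 1350×10^-6 atm = 4.27×10^-5 mol/L

[CO2*] = 42.7 μmol/L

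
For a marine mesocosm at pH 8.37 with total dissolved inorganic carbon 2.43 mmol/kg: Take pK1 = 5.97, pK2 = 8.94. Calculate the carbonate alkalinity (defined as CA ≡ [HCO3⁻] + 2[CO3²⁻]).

CA = [HCO3⁻] + 2[CO3²⁻] = (α₁ + 2α₂)·DIC
At pH 8.37: [H⁺]/K1 = 10^-2.40 = 0.0039811, K2/[H⁺] = 10^-0.57 = 0.26915
α₁ = 1/(1 + 0.0039811 + 0.26915) = 1/1.2731 = 0.7855; α₂ = α₁·K2/[H⁺] = 0.2114
α₁ + 2α₂ = 1.2083
CA = 1.2083 × 2.43 = 2.94 mmol/kg

CA = 2.94 mmol/kg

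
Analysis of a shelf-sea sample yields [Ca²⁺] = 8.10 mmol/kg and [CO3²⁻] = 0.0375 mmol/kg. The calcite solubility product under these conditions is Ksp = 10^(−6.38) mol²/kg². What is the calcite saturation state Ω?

Ksp = 10^(−6.38) = 4.169×10^-7
Ω = [Ca²⁺][CO3²⁻]/Ksp = (8.10×10^-3)(0.0375×10^-3) / 4.169×10^-7 = 0.729

Ω = 0.729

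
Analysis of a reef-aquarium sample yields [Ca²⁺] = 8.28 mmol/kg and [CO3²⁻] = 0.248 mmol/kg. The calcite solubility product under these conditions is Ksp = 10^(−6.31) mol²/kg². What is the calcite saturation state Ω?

Ω = 4.19

Ksp = 10^(−6.31) = 4.898×10^-7
Ω = [Ca²⁺][CO3²⁻]/Ksp = (8.28×10^-3)(0.248×10^-3) / 4.898×10^-7 = 4.19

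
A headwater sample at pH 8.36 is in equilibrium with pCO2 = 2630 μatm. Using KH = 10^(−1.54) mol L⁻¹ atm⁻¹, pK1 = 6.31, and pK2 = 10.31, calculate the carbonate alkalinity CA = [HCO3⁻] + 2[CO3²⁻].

CA = 8.70 mmol/L

[CO2*] = KH · pCO2 = 10^(−1.54) × 2630×10^-6 = 7.585×10^-5 mol/L
α₀ = 1/(1 + K1/[H⁺] + K1K2/[H⁺]²) = 1/(1 + 10^+2.05 + 10^+0.10) = 0.008737
DIC = [CO2*]/α₀ = 7.585×10^-5 / 0.008737 = 8.682 mmol/L
CA = (α₁ + 2α₂)·DIC = (0.9803 + 2×0.01100) × 8.682 = 8.70 mmol/L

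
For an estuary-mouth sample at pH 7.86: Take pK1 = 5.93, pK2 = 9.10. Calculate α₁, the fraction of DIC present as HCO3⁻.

α₁ = 0.935

α₁ = 1 / (1 + [H⁺]/K1 + K2/[H⁺]) = 1 / (1 + 10^-1.93 + 10^-1.24)
   = 1 / (1 + 0.011749 + 0.057544) = 1/1.0693 = 0.9352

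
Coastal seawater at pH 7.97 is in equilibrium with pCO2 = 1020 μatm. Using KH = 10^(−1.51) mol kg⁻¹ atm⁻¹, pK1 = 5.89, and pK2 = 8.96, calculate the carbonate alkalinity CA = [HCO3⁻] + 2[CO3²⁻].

CA = 4.57 mmol/kg

[CO2*] = KH · pCO2 = 10^(−1.51) × 1020×10^-6 = 3.152×10^-5 mol/kg
α₀ = 1/(1 + K1/[H⁺] + K1K2/[H⁺]²) = 1/(1 + 10^+2.08 + 10^+1.09) = 0.007489
DIC = [CO2*]/α₀ = 3.152×10^-5 / 0.007489 = 4.209 mmol/kg
CA = (α₁ + 2α₂)·DIC = (0.9004 + 2×0.09213) × 4.209 = 4.57 mmol/kg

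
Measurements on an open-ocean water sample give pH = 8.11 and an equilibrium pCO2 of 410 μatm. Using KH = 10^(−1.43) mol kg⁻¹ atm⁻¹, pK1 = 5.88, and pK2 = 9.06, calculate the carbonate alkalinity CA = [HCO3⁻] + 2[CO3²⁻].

CA = 3.17 mmol/kg

[CO2*] = KH · pCO2 = 10^(−1.43) × 410×10^-6 = 1.523×10^-5 mol/kg
α₀ = 1/(1 + K1/[H⁺] + K1K2/[H⁺]²) = 1/(1 + 10^+2.23 + 10^+1.28) = 0.005267
DIC = [CO2*]/α₀ = 1.523×10^-5 / 0.005267 = 2.892 mmol/kg
CA = (α₁ + 2α₂)·DIC = (0.8944 + 2×0.1004) × 2.892 = 3.17 mmol/kg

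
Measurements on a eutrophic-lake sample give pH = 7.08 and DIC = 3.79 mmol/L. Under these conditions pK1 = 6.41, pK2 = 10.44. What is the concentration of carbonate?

[CO3²⁻] = 1.36 μmol/L

α₂ = 1 / (1 + [H⁺]/K2 + [H⁺]²/(K1K2)) = 1 / (1 + 10^+3.36 + 10^+2.69)
   = 1 / (1 + 2290.9 + 489.78) = 1/2781.6 = 0.0003595
[CO3²⁻] = α₂ × DIC = 0.0003595 × 3.79 = 0.00136 mmol/L = 1.36 μmol/L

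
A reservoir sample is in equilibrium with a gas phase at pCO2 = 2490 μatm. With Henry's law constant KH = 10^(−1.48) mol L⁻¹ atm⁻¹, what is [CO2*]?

KH = 10^(−1.48) = 3.311×10^-2 mol L⁻¹ atm⁻¹
[CO2*] = KH · pCO2 = 3.311×10^-2 × 2490×10^-6 atm = 8.25×10^-5 mol/L

[CO2*] = 82.5 μmol/L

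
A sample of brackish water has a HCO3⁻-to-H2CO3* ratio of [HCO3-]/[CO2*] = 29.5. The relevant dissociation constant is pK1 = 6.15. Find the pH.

pH = 7.62

From K1 = [H⁺][HCO3-]/[CO2*]:  pH = pK1 + log₁₀([HCO3-]/[CO2*])
log₁₀(29.5) = +1.470
pH = 6.15 + (+1.470) = 7.62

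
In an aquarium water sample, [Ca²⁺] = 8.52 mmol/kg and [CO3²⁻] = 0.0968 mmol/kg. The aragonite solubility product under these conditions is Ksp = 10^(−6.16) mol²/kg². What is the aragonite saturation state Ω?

Ksp = 10^(−6.16) = 6.918×10^-7
Ω = [Ca²⁺][CO3²⁻]/Ksp = (8.52×10^-3)(0.0968×10^-3) / 6.918×10^-7 = 1.19

Ω = 1.19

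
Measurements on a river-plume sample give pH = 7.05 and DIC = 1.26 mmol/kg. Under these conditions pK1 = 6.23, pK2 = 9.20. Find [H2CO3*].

[CO2*] = 0.165 mmol/kg

α₀ = 1 / (1 + K1/[H⁺] + K1K2/[H⁺]²) = 1 / (1 + 10^+0.82 + 10^-1.33)
   = 1 / (1 + 6.6069 + 0.046774) = 1/7.6537 = 0.1307
[CO2*] = α₀ × DIC = 0.1307 × 1.26 = 0.165 mmol/kg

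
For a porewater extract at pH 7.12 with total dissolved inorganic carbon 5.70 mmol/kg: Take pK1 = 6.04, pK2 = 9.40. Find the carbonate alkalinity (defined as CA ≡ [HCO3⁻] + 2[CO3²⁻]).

CA = 5.29 mmol/kg

CA = [HCO3⁻] + 2[CO3²⁻] = (α₁ + 2α₂)·DIC
At pH 7.12: [H⁺]/K1 = 10^-1.08 = 0.083176, K2/[H⁺] = 10^-2.28 = 0.0052481
α₁ = 1/(1 + 0.083176 + 0.0052481) = 1/1.0884 = 0.9188; α₂ = α₁·K2/[H⁺] = 0.004822
α₁ + 2α₂ = 0.9284
CA = 0.9284 × 5.70 = 5.29 mmol/kg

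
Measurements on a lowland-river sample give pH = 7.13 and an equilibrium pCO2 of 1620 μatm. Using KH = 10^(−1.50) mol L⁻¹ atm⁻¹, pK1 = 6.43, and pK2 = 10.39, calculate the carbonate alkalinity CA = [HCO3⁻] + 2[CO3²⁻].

[CO2*] = KH · pCO2 = 10^(−1.50) × 1620×10^-6 = 5.123×10^-5 mol/L
α₀ = 1/(1 + K1/[H⁺] + K1K2/[H⁺]²) = 1/(1 + 10^+0.70 + 10^-2.56) = 0.1663
DIC = [CO2*]/α₀ = 5.123×10^-5 / 0.1663 = 0.3081 mmol/L
CA = (α₁ + 2α₂)·DIC = (0.8333 + 2×0.0004579) × 0.3081 = 0.257 mmol/L

CA = 0.257 mmol/L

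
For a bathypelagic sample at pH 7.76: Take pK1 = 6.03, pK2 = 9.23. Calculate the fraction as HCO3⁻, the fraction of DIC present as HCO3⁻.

α₁ = 1 / (1 + [H⁺]/K1 + K2/[H⁺]) = 1 / (1 + 10^-1.73 + 10^-1.47)
   = 1 / (1 + 0.018621 + 0.033884) = 1/1.0525 = 0.9501

α₁ = 0.950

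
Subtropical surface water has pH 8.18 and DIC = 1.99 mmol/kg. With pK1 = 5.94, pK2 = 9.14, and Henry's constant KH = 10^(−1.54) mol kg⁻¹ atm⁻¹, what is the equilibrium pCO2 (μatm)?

α₀ = 1 / (1 + K1/[H⁺] + K1K2/[H⁺]²) = 1 / (1 + 10^+2.24 + 10^+1.28)
   = 1 / (1 + 173.78 + 19.055) = 1/193.83 = 0.005159
[CO2*] = α₀ × DIC = 0.005159 × 1.99 = 0.01027 mmol/kg = 10.27 μmol/kg
pCO2 = [CO2*]/KH = 1.027×10^-5 / 2.884×10^-2 = 356 μatm

pCO2 = 356 μatm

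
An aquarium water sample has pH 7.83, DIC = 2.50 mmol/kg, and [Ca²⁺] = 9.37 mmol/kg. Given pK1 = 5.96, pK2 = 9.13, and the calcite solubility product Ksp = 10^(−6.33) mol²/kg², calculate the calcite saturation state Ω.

Ω = 2.36

α₂ = 1 / (1 + [H⁺]/K2 + [H⁺]²/(K1K2)) = 1 / (1 + 10^+1.30 + 10^-0.57)
   = 1 / (1 + 19.953 + 0.26915) = 1/21.222 = 0.04712
[CO3²⁻] = α₂ × DIC = 0.04712 × 2.50 = 0.1178 mmol/kg
Ksp = 10^(−6.33) = 4.677×10^-7
Ω = [Ca²⁺][CO3²⁻]/Ksp = (9.37×10^-3)(1.178×10^-4) / 4.677×10^-7 = 2.36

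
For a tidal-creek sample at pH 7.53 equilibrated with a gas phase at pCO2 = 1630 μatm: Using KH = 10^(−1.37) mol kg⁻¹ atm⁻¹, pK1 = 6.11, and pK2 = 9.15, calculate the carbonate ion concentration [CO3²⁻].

[CO2*] = KH · pCO2 = 10^(−1.37) × 1630×10^-6 = 6.953×10^-5 mol/kg
α₀ = 1/(1 + K1/[H⁺] + K1K2/[H⁺]²) = 1/(1 + 10^+1.42 + 10^-0.20) = 0.03580
DIC = [CO2*]/α₀ = 6.953×10^-5 / 0.03580 = 1.942 mmol/kg
[CO3²⁻] = α₂·DIC; α₂ = 0.02259, so [CO3²⁻] = 0.02259 × 1.942 = 0.0439 mmol/kg

[CO3²⁻] = 0.0439 mmol/kg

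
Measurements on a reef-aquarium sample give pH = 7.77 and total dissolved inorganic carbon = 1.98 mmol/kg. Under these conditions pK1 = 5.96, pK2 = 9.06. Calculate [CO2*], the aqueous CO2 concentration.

α₀ = 1 / (1 + K1/[H⁺] + K1K2/[H⁺]²) = 1 / (1 + 10^+1.81 + 10^+0.52)
   = 1 / (1 + 64.565 + 3.3113) = 1/68.877 = 0.01452
[CO2*] = α₀ × DIC = 0.01452 × 1.98 = 0.0287 mmol/kg

[CO2*] = 0.0287 mmol/kg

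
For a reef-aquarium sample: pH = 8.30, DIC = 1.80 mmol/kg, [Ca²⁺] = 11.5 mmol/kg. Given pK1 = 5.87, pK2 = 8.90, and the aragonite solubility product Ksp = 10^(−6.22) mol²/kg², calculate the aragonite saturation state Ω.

α₂ = 1 / (1 + [H⁺]/K2 + [H⁺]²/(K1K2)) = 1 / (1 + 10^+0.60 + 10^-1.83)
   = 1 / (1 + 3.9811 + 0.014791) = 1/4.9959 = 0.2002
[CO3²⁻] = α₂ × DIC = 0.2002 × 1.80 = 0.3603 mmol/kg
Ksp = 10^(−6.22) = 6.026×10^-7
Ω = [Ca²⁺][CO3²⁻]/Ksp = (11.5×10^-3)(3.603×10^-4) / 6.026×10^-7 = 6.88

Ω = 6.88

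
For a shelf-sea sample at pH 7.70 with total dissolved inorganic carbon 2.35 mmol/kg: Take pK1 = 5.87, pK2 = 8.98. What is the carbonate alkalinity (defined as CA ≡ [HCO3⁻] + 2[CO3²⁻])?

CA = [HCO3⁻] + 2[CO3²⁻] = (α₁ + 2α₂)·DIC
At pH 7.70: [H⁺]/K1 = 10^-1.83 = 0.014791, K2/[H⁺] = 10^-1.28 = 0.052481
α₁ = 1/(1 + 0.014791 + 0.052481) = 1/1.0673 = 0.9370; α₂ = α₁·K2/[H⁺] = 0.04917
α₁ + 2α₂ = 1.0353
CA = 1.0353 × 2.35 = 2.43 mmol/kg

CA = 2.43 mmol/kg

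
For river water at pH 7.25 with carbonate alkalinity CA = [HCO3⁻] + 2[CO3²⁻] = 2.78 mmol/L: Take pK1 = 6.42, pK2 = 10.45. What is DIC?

CA = [HCO3⁻] + 2[CO3²⁻] = (α₁ + 2α₂)·DIC
At pH 7.25: [H⁺]/K1 = 10^-0.83 = 0.14791, K2/[H⁺] = 10^-3.20 = 0.00063096
α₁ = 1/(1 + 0.14791 + 0.00063096) = 1/1.1485 = 0.8707; α₂ = α₁·K2/[H⁺] = 0.0005494
α₁ + 2α₂ = 0.8718
DIC = CA / (α₁ + 2α₂) = 2.78 / 0.8718 = 3.19 mmol/L

DIC = 3.19 mmol/L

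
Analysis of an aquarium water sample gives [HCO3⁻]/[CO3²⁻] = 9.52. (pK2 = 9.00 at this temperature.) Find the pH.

From K2 = [H⁺][CO3²⁻]/[HCO3⁻]:  pH = pK2 − log₁₀([HCO3⁻]/[CO3²⁻])
log₁₀(9.52) = +0.979
pH = 9.00 − (+0.979) = 8.02

pH = 8.02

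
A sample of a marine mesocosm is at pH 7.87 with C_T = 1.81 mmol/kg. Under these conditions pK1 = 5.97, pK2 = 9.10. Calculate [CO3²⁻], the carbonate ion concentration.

α₂ = 1 / (1 + [H⁺]/K2 + [H⁺]²/(K1K2)) = 1 / (1 + 10^+1.23 + 10^-0.67)
   = 1 / (1 + 16.982 + 0.21380) = 1/18.196 = 0.05496
[CO3²⁻] = α₂ × DIC = 0.05496 × 1.81 = 0.0995 mmol/kg

[CO3²⁻] = 0.0995 mmol/kg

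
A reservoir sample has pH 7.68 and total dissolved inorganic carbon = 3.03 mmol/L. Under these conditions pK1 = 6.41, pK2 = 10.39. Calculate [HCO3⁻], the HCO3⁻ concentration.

α₁ = 1 / (1 + [H⁺]/K1 + K2/[H⁺]) = 1 / (1 + 10^-1.27 + 10^-2.71)
   = 1 / (1 + 0.053703 + 0.0019498) = 1/1.0557 = 0.9473
[HCO3⁻] = α₁ × DIC = 0.9473 × 3.03 = 2.87 mmol/L

[HCO3⁻] = 2.87 mmol/L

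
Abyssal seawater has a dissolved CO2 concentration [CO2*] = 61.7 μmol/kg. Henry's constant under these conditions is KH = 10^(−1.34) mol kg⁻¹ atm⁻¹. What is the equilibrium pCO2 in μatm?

KH = 10^(−1.34) = 4.571×10^-2 mol kg⁻¹ atm⁻¹
pCO2 = [CO2*]/KH = 61.7×10^-6 / 4.571×10^-2 = 1.35×10^-3 atm = 1350 μatm

pCO2 = 1350 μatm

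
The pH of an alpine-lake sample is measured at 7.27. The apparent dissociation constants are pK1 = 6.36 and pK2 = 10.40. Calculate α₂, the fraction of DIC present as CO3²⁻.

α₂ = 0.000660

α₂ = 1 / (1 + [H⁺]/K2 + [H⁺]²/(K1K2)) = 1 / (1 + 10^+3.13 + 10^+2.22)
   = 1 / (1 + 1349.0 + 165.96) = 1/1515.9 = 0.0006597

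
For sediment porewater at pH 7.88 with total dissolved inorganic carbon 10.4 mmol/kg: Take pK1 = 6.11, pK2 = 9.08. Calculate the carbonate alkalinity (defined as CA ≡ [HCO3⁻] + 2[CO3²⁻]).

CA = [HCO3⁻] + 2[CO3²⁻] = (α₁ + 2α₂)·DIC
At pH 7.88: [H⁺]/K1 = 10^-1.77 = 0.016982, K2/[H⁺] = 10^-1.20 = 0.063096
α₁ = 1/(1 + 0.016982 + 0.063096) = 1/1.0801 = 0.9259; α₂ = α₁·K2/[H⁺] = 0.05842
α₁ + 2α₂ = 1.0427
CA = 1.0427 × 10.4 = 10.8 mmol/kg

CA = 10.8 mmol/kg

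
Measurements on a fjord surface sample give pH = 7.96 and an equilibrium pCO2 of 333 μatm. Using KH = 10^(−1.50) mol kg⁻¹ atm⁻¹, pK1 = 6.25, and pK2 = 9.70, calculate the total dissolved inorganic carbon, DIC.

DIC = 0.560 mmol/kg

[CO2*] = KH · pCO2 = 10^(−1.50) × 333×10^-6 = 1.053×10^-5 mol/kg
α₀ = 1/(1 + K1/[H⁺] + K1K2/[H⁺]²) = 1/(1 + 10^+1.71 + 10^-0.03) = 0.01879
DIC = [CO2*]/α₀ = 1.053×10^-5 / 0.01879 = 0.560 mmol/kg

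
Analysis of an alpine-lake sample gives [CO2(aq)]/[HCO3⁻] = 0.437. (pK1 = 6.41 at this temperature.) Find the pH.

From K1 = [H⁺][HCO3⁻]/[CO2(aq)]:  pH = pK1 − log₁₀([CO2(aq)]/[HCO3⁻])
log₁₀(0.437) = -0.360
pH = 6.41 − (-0.360) = 6.77

pH = 6.77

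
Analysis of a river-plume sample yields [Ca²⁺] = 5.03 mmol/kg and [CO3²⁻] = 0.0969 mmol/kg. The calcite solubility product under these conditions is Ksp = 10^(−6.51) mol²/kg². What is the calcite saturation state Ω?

Ω = 1.58

Ksp = 10^(−6.51) = 3.090×10^-7
Ω = [Ca²⁺][CO3²⁻]/Ksp = (5.03×10^-3)(0.0969×10^-3) / 3.090×10^-7 = 1.58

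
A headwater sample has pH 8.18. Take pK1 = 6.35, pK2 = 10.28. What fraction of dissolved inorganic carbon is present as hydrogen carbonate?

α₁ = 1 / (1 + [H⁺]/K1 + K2/[H⁺]) = 1 / (1 + 10^-1.83 + 10^-2.10)
   = 1 / (1 + 0.014791 + 0.0079433) = 1/1.0227 = 0.9778

α₁ = 0.978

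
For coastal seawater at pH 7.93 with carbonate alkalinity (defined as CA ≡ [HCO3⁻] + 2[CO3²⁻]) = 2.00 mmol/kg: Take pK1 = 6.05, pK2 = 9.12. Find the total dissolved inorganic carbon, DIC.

DIC = 1.91 mmol/kg

CA = [HCO3⁻] + 2[CO3²⁻] = (α₁ + 2α₂)·DIC
At pH 7.93: [H⁺]/K1 = 10^-1.88 = 0.013183, K2/[H⁺] = 10^-1.19 = 0.064565
α₁ = 1/(1 + 0.013183 + 0.064565) = 1/1.0777 = 0.9279; α₂ = α₁·K2/[H⁺] = 0.05991
α₁ + 2α₂ = 1.0477
DIC = CA / (α₁ + 2α₂) = 2.00 / 1.0477 = 1.91 mmol/kg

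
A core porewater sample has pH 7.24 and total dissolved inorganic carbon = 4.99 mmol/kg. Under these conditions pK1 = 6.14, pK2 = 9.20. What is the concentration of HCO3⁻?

α₁ = 1 / (1 + [H⁺]/K1 + K2/[H⁺]) = 1 / (1 + 10^-1.10 + 10^-1.96)
   = 1 / (1 + 0.079433 + 0.010965) = 1/1.0904 = 0.9171
[HCO3⁻] = α₁ × DIC = 0.9171 × 4.99 = 4.58 mmol/kg

[HCO3⁻] = 4.58 mmol/kg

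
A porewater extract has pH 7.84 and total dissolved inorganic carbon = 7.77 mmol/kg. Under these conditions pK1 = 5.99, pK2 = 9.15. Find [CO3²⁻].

[CO3²⁻] = 0.358 mmol/kg

α₂ = 1 / (1 + [H⁺]/K2 + [H⁺]²/(K1K2)) = 1 / (1 + 10^+1.31 + 10^-0.54)
   = 1 / (1 + 20.417 + 0.28840) = 1/21.706 = 0.04607
[CO3²⁻] = α₂ × DIC = 0.04607 × 7.77 = 0.358 mmol/kg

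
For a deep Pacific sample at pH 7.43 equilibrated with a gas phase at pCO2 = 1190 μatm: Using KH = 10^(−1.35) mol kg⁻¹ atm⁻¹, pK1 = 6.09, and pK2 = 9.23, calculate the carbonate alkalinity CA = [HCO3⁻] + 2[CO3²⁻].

CA = 1.20 mmol/kg

[CO2*] = KH · pCO2 = 10^(−1.35) × 1190×10^-6 = 5.316×10^-5 mol/kg
α₀ = 1/(1 + K1/[H⁺] + K1K2/[H⁺]²) = 1/(1 + 10^+1.34 + 10^-0.46) = 0.04306
DIC = [CO2*]/α₀ = 5.316×10^-5 / 0.04306 = 1.234 mmol/kg
CA = (α₁ + 2α₂)·DIC = (0.9420 + 2×0.01493) × 1.234 = 1.20 mmol/kg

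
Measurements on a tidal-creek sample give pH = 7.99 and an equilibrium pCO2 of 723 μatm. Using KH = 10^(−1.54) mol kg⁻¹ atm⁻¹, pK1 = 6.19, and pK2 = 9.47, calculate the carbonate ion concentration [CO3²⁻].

[CO2*] = KH · pCO2 = 10^(−1.54) × 723×10^-6 = 2.085×10^-5 mol/kg
α₀ = 1/(1 + K1/[H⁺] + K1K2/[H⁺]²) = 1/(1 + 10^+1.80 + 10^+0.32) = 0.01511
DIC = [CO2*]/α₀ = 2.085×10^-5 / 0.01511 = 1.380 mmol/kg
[CO3²⁻] = α₂·DIC; α₂ = 0.03157, so [CO3²⁻] = 0.03157 × 1.380 = 0.0436 mmol/kg

[CO3²⁻] = 0.0436 mmol/kg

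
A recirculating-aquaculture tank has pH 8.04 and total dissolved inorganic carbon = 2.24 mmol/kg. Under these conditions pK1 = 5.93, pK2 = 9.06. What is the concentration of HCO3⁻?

[HCO3⁻] = 2.03 mmol/kg

α₁ = 1 / (1 + [H⁺]/K1 + K2/[H⁺]) = 1 / (1 + 10^-2.11 + 10^-1.02)
   = 1 / (1 + 0.0077625 + 0.095499) = 1/1.1033 = 0.9064
[HCO3⁻] = α₁ × DIC = 0.9064 × 2.24 = 2.03 mmol/kg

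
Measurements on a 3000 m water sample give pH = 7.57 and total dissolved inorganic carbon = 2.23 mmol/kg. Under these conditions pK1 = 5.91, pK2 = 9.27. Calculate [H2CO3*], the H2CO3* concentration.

[CO2*] = 0.0468 mmol/kg

α₀ = 1 / (1 + K1/[H⁺] + K1K2/[H⁺]²) = 1 / (1 + 10^+1.66 + 10^-0.04)
   = 1 / (1 + 45.709 + 0.91201) = 1/47.621 = 0.02100
[CO2*] = α₀ × DIC = 0.02100 × 2.23 = 0.0468 mmol/kg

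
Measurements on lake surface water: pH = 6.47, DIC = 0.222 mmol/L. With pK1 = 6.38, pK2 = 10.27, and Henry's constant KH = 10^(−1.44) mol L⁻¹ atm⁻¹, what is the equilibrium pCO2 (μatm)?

pCO2 = 2740 μatm

α₀ = 1 / (1 + K1/[H⁺] + K1K2/[H⁺]²) = 1 / (1 + 10^+0.09 + 10^-3.71)
   = 1 / (1 + 1.2303 + 0.00019498) = 1/2.2305 = 0.4483
[CO2*] = α₀ × DIC = 0.4483 × 0.222 = 0.09953 mmol/L
pCO2 = [CO2*]/KH = 9.953×10^-5 / 3.631×10^-2 = 2740 μatm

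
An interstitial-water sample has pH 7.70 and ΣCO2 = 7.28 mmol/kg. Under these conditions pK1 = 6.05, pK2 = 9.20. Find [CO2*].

α₀ = 1 / (1 + K1/[H⁺] + K1K2/[H⁺]²) = 1 / (1 + 10^+1.65 + 10^+0.15)
   = 1 / (1 + 44.668 + 1.4125) = 1/47.081 = 0.02124
[CO2*] = α₀ × DIC = 0.02124 × 7.28 = 0.155 mmol/kg

[CO2*] = 0.155 mmol/kg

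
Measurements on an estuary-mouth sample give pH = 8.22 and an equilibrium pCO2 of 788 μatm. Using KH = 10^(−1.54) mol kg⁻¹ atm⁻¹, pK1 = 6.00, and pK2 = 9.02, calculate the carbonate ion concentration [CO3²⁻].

[CO2*] = KH · pCO2 = 10^(−1.54) × 788×10^-6 = 2.273×10^-5 mol/kg
α₀ = 1/(1 + K1/[H⁺] + K1K2/[H⁺]²) = 1/(1 + 10^+2.22 + 10^+1.42) = 0.005174
DIC = [CO2*]/α₀ = 2.273×10^-5 / 0.005174 = 4.392 mmol/kg
[CO3²⁻] = α₂·DIC; α₂ = 0.1361, so [CO3²⁻] = 0.1361 × 4.392 = 0.598 mmol/kg

[CO3²⁻] = 0.598 mmol/kg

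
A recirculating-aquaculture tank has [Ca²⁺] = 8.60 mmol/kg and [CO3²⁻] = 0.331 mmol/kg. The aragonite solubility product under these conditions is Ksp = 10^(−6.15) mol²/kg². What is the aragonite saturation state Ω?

Ω = 4.02

Ksp = 10^(−6.15) = 7.079×10^-7
Ω = [Ca²⁺][CO3²⁻]/Ksp = (8.60×10^-3)(0.331×10^-3) / 7.079×10^-7 = 4.02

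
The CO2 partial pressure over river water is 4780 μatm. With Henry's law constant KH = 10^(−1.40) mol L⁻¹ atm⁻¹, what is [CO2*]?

KH = 10^(−1.40) = 3.981×10^-2 mol L⁻¹ atm⁻¹
[CO2*] = KH · pCO2 = 3.981×10^-2 × 4780×10^-6 atm = 1.90×10^-4 mol/L

[CO2*] = 190 μmol/L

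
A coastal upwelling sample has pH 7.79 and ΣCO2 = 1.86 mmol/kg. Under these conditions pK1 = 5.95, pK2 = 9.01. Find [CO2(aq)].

[CO2*] = 0.0250 mmol/kg

α₀ = 1 / (1 + K1/[H⁺] + K1K2/[H⁺]²) = 1 / (1 + 10^+1.84 + 10^+0.62)
   = 1 / (1 + 69.183 + 4.1687) = 1/74.352 = 0.01345
[CO2*] = α₀ × DIC = 0.01345 × 1.86 = 0.0250 mmol/kg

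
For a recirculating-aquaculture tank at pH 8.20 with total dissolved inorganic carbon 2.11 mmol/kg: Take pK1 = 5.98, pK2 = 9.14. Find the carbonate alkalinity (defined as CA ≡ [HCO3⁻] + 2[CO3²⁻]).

CA = 2.31 mmol/kg

CA = [HCO3⁻] + 2[CO3²⁻] = (α₁ + 2α₂)·DIC
At pH 8.20: [H⁺]/K1 = 10^-2.22 = 0.0060256, K2/[H⁺] = 10^-0.94 = 0.11482
α₁ = 1/(1 + 0.0060256 + 0.11482) = 1/1.1208 = 0.8922; α₂ = α₁·K2/[H⁺] = 0.1024
α₁ + 2α₂ = 1.0971
CA = 1.0971 × 2.11 = 2.31 mmol/kg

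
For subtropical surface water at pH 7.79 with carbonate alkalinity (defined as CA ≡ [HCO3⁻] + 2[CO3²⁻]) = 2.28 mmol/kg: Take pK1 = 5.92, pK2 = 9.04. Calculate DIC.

DIC = 2.19 mmol/kg

CA = [HCO3⁻] + 2[CO3²⁻] = (α₁ + 2α₂)·DIC
At pH 7.79: [H⁺]/K1 = 10^-1.87 = 0.013490, K2/[H⁺] = 10^-1.25 = 0.056234
α₁ = 1/(1 + 0.013490 + 0.056234) = 1/1.0697 = 0.9348; α₂ = α₁·K2/[H⁺] = 0.05257
α₁ + 2α₂ = 1.0400
DIC = CA / (α₁ + 2α₂) = 2.28 / 1.0400 = 2.19 mmol/kg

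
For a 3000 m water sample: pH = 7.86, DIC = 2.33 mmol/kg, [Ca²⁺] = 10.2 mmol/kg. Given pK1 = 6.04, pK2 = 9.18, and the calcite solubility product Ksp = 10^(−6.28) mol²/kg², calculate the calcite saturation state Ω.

α₂ = 1 / (1 + [H⁺]/K2 + [H⁺]²/(K1K2)) = 1 / (1 + 10^+1.32 + 10^-0.50)
   = 1 / (1 + 20.893 + 0.31623) = 1/22.209 = 0.04503
[CO3²⁻] = α₂ × DIC = 0.04503 × 2.33 = 0.1049 mmol/kg
Ksp = 10^(−6.28) = 5.248×10^-7
Ω = [Ca²⁺][CO3²⁻]/Ksp = (10.2×10^-3)(1.049×10^-4) / 5.248×10^-7 = 2.04

Ω = 2.04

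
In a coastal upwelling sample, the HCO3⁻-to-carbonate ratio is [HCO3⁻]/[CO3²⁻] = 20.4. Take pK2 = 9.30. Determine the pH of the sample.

From K2 = [H⁺][CO3²⁻]/[HCO3⁻]:  pH = pK2 − log₁₀([HCO3⁻]/[CO3²⁻])
log₁₀(20.4) = +1.310
pH = 9.30 − (+1.310) = 7.99

pH = 7.99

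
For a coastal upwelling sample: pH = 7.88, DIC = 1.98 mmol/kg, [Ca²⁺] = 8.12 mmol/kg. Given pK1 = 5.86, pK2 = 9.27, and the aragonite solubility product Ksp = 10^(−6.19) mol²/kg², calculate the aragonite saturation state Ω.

Ω = 0.966

α₂ = 1 / (1 + [H⁺]/K2 + [H⁺]²/(K1K2)) = 1 / (1 + 10^+1.39 + 10^-0.63)
   = 1 / (1 + 24.547 + 0.23442) = 1/25.782 = 0.03879
[CO3²⁻] = α₂ × DIC = 0.03879 × 1.98 = 0.07680 mmol/kg
Ksp = 10^(−6.19) = 6.457×10^-7
Ω = [Ca²⁺][CO3²⁻]/Ksp = (8.12×10^-3)(7.680×10^-5) / 6.457×10^-7 = 0.966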